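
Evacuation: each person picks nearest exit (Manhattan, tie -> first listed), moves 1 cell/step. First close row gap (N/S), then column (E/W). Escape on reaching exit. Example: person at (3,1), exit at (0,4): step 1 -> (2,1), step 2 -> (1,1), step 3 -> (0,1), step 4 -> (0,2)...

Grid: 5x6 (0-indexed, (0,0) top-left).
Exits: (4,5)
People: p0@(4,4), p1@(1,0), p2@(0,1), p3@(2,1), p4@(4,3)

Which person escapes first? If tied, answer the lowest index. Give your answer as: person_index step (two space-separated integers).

Step 1: p0:(4,4)->(4,5)->EXIT | p1:(1,0)->(2,0) | p2:(0,1)->(1,1) | p3:(2,1)->(3,1) | p4:(4,3)->(4,4)
Step 2: p0:escaped | p1:(2,0)->(3,0) | p2:(1,1)->(2,1) | p3:(3,1)->(4,1) | p4:(4,4)->(4,5)->EXIT
Step 3: p0:escaped | p1:(3,0)->(4,0) | p2:(2,1)->(3,1) | p3:(4,1)->(4,2) | p4:escaped
Step 4: p0:escaped | p1:(4,0)->(4,1) | p2:(3,1)->(4,1) | p3:(4,2)->(4,3) | p4:escaped
Step 5: p0:escaped | p1:(4,1)->(4,2) | p2:(4,1)->(4,2) | p3:(4,3)->(4,4) | p4:escaped
Step 6: p0:escaped | p1:(4,2)->(4,3) | p2:(4,2)->(4,3) | p3:(4,4)->(4,5)->EXIT | p4:escaped
Step 7: p0:escaped | p1:(4,3)->(4,4) | p2:(4,3)->(4,4) | p3:escaped | p4:escaped
Step 8: p0:escaped | p1:(4,4)->(4,5)->EXIT | p2:(4,4)->(4,5)->EXIT | p3:escaped | p4:escaped
Exit steps: [1, 8, 8, 6, 2]
First to escape: p0 at step 1

Answer: 0 1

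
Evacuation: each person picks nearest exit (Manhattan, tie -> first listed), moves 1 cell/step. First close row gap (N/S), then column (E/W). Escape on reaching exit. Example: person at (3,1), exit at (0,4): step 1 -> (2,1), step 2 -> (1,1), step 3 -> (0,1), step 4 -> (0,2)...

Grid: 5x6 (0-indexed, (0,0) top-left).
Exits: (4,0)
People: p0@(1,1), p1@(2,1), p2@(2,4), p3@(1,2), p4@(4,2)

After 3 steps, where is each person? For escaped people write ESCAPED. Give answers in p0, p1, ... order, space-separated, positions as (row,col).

Step 1: p0:(1,1)->(2,1) | p1:(2,1)->(3,1) | p2:(2,4)->(3,4) | p3:(1,2)->(2,2) | p4:(4,2)->(4,1)
Step 2: p0:(2,1)->(3,1) | p1:(3,1)->(4,1) | p2:(3,4)->(4,4) | p3:(2,2)->(3,2) | p4:(4,1)->(4,0)->EXIT
Step 3: p0:(3,1)->(4,1) | p1:(4,1)->(4,0)->EXIT | p2:(4,4)->(4,3) | p3:(3,2)->(4,2) | p4:escaped

(4,1) ESCAPED (4,3) (4,2) ESCAPED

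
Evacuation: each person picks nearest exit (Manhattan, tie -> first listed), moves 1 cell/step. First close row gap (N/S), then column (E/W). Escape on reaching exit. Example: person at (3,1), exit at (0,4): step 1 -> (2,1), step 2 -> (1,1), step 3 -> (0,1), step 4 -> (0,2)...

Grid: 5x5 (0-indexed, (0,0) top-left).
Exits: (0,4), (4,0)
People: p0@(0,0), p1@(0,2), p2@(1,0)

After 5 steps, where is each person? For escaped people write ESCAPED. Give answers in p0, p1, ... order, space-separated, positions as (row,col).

Step 1: p0:(0,0)->(0,1) | p1:(0,2)->(0,3) | p2:(1,0)->(2,0)
Step 2: p0:(0,1)->(0,2) | p1:(0,3)->(0,4)->EXIT | p2:(2,0)->(3,0)
Step 3: p0:(0,2)->(0,3) | p1:escaped | p2:(3,0)->(4,0)->EXIT
Step 4: p0:(0,3)->(0,4)->EXIT | p1:escaped | p2:escaped

ESCAPED ESCAPED ESCAPED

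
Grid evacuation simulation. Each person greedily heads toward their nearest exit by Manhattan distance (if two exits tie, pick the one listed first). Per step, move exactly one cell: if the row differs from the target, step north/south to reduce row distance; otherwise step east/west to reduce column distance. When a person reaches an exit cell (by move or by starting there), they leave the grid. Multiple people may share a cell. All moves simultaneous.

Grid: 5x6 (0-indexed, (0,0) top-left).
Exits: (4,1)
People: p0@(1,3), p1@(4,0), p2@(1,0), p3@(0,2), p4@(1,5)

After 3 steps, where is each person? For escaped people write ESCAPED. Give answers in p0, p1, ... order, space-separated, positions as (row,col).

Step 1: p0:(1,3)->(2,3) | p1:(4,0)->(4,1)->EXIT | p2:(1,0)->(2,0) | p3:(0,2)->(1,2) | p4:(1,5)->(2,5)
Step 2: p0:(2,3)->(3,3) | p1:escaped | p2:(2,0)->(3,0) | p3:(1,2)->(2,2) | p4:(2,5)->(3,5)
Step 3: p0:(3,3)->(4,3) | p1:escaped | p2:(3,0)->(4,0) | p3:(2,2)->(3,2) | p4:(3,5)->(4,5)

(4,3) ESCAPED (4,0) (3,2) (4,5)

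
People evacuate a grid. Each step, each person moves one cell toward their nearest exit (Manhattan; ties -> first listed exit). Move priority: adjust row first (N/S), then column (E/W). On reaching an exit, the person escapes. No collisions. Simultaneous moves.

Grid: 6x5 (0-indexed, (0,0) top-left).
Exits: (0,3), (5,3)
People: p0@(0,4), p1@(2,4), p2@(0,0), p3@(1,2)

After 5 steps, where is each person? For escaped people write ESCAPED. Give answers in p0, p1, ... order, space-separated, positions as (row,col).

Step 1: p0:(0,4)->(0,3)->EXIT | p1:(2,4)->(1,4) | p2:(0,0)->(0,1) | p3:(1,2)->(0,2)
Step 2: p0:escaped | p1:(1,4)->(0,4) | p2:(0,1)->(0,2) | p3:(0,2)->(0,3)->EXIT
Step 3: p0:escaped | p1:(0,4)->(0,3)->EXIT | p2:(0,2)->(0,3)->EXIT | p3:escaped

ESCAPED ESCAPED ESCAPED ESCAPED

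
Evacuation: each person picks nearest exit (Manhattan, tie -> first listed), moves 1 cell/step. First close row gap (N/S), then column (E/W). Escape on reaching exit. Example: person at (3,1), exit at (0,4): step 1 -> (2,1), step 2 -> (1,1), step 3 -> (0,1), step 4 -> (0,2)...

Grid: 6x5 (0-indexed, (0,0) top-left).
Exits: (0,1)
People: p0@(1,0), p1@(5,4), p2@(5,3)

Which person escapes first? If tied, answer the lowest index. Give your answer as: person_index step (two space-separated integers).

Step 1: p0:(1,0)->(0,0) | p1:(5,4)->(4,4) | p2:(5,3)->(4,3)
Step 2: p0:(0,0)->(0,1)->EXIT | p1:(4,4)->(3,4) | p2:(4,3)->(3,3)
Step 3: p0:escaped | p1:(3,4)->(2,4) | p2:(3,3)->(2,3)
Step 4: p0:escaped | p1:(2,4)->(1,4) | p2:(2,3)->(1,3)
Step 5: p0:escaped | p1:(1,4)->(0,4) | p2:(1,3)->(0,3)
Step 6: p0:escaped | p1:(0,4)->(0,3) | p2:(0,3)->(0,2)
Step 7: p0:escaped | p1:(0,3)->(0,2) | p2:(0,2)->(0,1)->EXIT
Step 8: p0:escaped | p1:(0,2)->(0,1)->EXIT | p2:escaped
Exit steps: [2, 8, 7]
First to escape: p0 at step 2

Answer: 0 2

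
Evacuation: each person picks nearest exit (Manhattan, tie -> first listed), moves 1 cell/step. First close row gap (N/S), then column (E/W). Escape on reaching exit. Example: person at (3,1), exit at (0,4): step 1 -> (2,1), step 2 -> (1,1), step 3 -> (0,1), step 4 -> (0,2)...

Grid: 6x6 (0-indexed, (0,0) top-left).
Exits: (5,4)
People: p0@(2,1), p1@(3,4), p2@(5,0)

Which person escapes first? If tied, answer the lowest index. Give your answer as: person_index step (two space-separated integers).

Answer: 1 2

Derivation:
Step 1: p0:(2,1)->(3,1) | p1:(3,4)->(4,4) | p2:(5,0)->(5,1)
Step 2: p0:(3,1)->(4,1) | p1:(4,4)->(5,4)->EXIT | p2:(5,1)->(5,2)
Step 3: p0:(4,1)->(5,1) | p1:escaped | p2:(5,2)->(5,3)
Step 4: p0:(5,1)->(5,2) | p1:escaped | p2:(5,3)->(5,4)->EXIT
Step 5: p0:(5,2)->(5,3) | p1:escaped | p2:escaped
Step 6: p0:(5,3)->(5,4)->EXIT | p1:escaped | p2:escaped
Exit steps: [6, 2, 4]
First to escape: p1 at step 2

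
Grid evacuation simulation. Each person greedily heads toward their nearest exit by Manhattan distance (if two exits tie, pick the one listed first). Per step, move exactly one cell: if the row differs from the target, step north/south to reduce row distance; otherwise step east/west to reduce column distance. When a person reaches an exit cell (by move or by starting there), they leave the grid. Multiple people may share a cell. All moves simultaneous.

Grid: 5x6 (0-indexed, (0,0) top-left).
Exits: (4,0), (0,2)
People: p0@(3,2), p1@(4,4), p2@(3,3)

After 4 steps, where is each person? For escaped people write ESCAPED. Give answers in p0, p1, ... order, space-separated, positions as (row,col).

Step 1: p0:(3,2)->(4,2) | p1:(4,4)->(4,3) | p2:(3,3)->(4,3)
Step 2: p0:(4,2)->(4,1) | p1:(4,3)->(4,2) | p2:(4,3)->(4,2)
Step 3: p0:(4,1)->(4,0)->EXIT | p1:(4,2)->(4,1) | p2:(4,2)->(4,1)
Step 4: p0:escaped | p1:(4,1)->(4,0)->EXIT | p2:(4,1)->(4,0)->EXIT

ESCAPED ESCAPED ESCAPED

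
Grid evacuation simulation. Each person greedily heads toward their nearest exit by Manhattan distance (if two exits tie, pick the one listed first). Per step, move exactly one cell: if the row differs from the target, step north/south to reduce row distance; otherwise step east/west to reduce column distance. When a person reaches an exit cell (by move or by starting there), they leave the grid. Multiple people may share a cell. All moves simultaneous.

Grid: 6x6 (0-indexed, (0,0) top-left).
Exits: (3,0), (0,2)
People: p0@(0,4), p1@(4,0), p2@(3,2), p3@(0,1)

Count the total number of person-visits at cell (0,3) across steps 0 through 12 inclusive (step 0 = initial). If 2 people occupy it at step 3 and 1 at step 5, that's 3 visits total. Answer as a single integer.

Answer: 1

Derivation:
Step 0: p0@(0,4) p1@(4,0) p2@(3,2) p3@(0,1) -> at (0,3): 0 [-], cum=0
Step 1: p0@(0,3) p1@ESC p2@(3,1) p3@ESC -> at (0,3): 1 [p0], cum=1
Step 2: p0@ESC p1@ESC p2@ESC p3@ESC -> at (0,3): 0 [-], cum=1
Total visits = 1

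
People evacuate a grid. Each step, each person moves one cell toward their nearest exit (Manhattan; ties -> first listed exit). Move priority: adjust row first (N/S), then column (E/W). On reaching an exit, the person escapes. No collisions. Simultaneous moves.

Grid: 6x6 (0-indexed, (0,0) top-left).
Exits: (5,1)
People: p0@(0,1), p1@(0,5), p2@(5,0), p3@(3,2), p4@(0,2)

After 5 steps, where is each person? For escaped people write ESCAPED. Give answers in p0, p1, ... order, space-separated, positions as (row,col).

Step 1: p0:(0,1)->(1,1) | p1:(0,5)->(1,5) | p2:(5,0)->(5,1)->EXIT | p3:(3,2)->(4,2) | p4:(0,2)->(1,2)
Step 2: p0:(1,1)->(2,1) | p1:(1,5)->(2,5) | p2:escaped | p3:(4,2)->(5,2) | p4:(1,2)->(2,2)
Step 3: p0:(2,1)->(3,1) | p1:(2,5)->(3,5) | p2:escaped | p3:(5,2)->(5,1)->EXIT | p4:(2,2)->(3,2)
Step 4: p0:(3,1)->(4,1) | p1:(3,5)->(4,5) | p2:escaped | p3:escaped | p4:(3,2)->(4,2)
Step 5: p0:(4,1)->(5,1)->EXIT | p1:(4,5)->(5,5) | p2:escaped | p3:escaped | p4:(4,2)->(5,2)

ESCAPED (5,5) ESCAPED ESCAPED (5,2)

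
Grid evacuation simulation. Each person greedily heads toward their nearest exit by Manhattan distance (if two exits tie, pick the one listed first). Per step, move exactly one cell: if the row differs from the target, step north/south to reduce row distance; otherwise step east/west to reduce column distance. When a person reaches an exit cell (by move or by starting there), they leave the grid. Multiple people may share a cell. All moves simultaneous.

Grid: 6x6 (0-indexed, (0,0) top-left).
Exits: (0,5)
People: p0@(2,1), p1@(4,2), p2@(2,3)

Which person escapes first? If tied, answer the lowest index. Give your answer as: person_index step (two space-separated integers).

Answer: 2 4

Derivation:
Step 1: p0:(2,1)->(1,1) | p1:(4,2)->(3,2) | p2:(2,3)->(1,3)
Step 2: p0:(1,1)->(0,1) | p1:(3,2)->(2,2) | p2:(1,3)->(0,3)
Step 3: p0:(0,1)->(0,2) | p1:(2,2)->(1,2) | p2:(0,3)->(0,4)
Step 4: p0:(0,2)->(0,3) | p1:(1,2)->(0,2) | p2:(0,4)->(0,5)->EXIT
Step 5: p0:(0,3)->(0,4) | p1:(0,2)->(0,3) | p2:escaped
Step 6: p0:(0,4)->(0,5)->EXIT | p1:(0,3)->(0,4) | p2:escaped
Step 7: p0:escaped | p1:(0,4)->(0,5)->EXIT | p2:escaped
Exit steps: [6, 7, 4]
First to escape: p2 at step 4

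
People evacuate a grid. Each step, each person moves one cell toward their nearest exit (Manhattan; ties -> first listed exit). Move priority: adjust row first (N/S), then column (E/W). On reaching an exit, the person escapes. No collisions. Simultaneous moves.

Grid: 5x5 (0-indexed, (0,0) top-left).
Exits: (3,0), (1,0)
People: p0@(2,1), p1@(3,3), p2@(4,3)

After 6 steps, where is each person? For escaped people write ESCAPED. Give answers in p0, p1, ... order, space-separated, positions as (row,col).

Step 1: p0:(2,1)->(3,1) | p1:(3,3)->(3,2) | p2:(4,3)->(3,3)
Step 2: p0:(3,1)->(3,0)->EXIT | p1:(3,2)->(3,1) | p2:(3,3)->(3,2)
Step 3: p0:escaped | p1:(3,1)->(3,0)->EXIT | p2:(3,2)->(3,1)
Step 4: p0:escaped | p1:escaped | p2:(3,1)->(3,0)->EXIT

ESCAPED ESCAPED ESCAPED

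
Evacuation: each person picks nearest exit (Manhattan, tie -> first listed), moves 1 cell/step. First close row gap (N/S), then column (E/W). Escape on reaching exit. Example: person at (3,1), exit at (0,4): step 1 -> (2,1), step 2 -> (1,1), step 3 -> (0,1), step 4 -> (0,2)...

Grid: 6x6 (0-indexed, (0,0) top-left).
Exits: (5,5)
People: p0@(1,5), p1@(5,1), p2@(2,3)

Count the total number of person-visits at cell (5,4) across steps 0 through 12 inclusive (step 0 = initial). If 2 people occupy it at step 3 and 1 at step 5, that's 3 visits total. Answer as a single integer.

Step 0: p0@(1,5) p1@(5,1) p2@(2,3) -> at (5,4): 0 [-], cum=0
Step 1: p0@(2,5) p1@(5,2) p2@(3,3) -> at (5,4): 0 [-], cum=0
Step 2: p0@(3,5) p1@(5,3) p2@(4,3) -> at (5,4): 0 [-], cum=0
Step 3: p0@(4,5) p1@(5,4) p2@(5,3) -> at (5,4): 1 [p1], cum=1
Step 4: p0@ESC p1@ESC p2@(5,4) -> at (5,4): 1 [p2], cum=2
Step 5: p0@ESC p1@ESC p2@ESC -> at (5,4): 0 [-], cum=2
Total visits = 2

Answer: 2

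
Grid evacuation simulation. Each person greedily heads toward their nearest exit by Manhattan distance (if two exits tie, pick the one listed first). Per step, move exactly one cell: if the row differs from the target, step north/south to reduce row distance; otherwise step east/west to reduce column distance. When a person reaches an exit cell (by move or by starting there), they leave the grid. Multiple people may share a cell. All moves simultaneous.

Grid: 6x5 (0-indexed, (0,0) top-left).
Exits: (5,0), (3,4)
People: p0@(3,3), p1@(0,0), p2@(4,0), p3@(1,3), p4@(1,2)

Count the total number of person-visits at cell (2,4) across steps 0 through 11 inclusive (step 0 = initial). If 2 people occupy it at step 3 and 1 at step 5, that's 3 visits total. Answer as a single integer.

Answer: 0

Derivation:
Step 0: p0@(3,3) p1@(0,0) p2@(4,0) p3@(1,3) p4@(1,2) -> at (2,4): 0 [-], cum=0
Step 1: p0@ESC p1@(1,0) p2@ESC p3@(2,3) p4@(2,2) -> at (2,4): 0 [-], cum=0
Step 2: p0@ESC p1@(2,0) p2@ESC p3@(3,3) p4@(3,2) -> at (2,4): 0 [-], cum=0
Step 3: p0@ESC p1@(3,0) p2@ESC p3@ESC p4@(3,3) -> at (2,4): 0 [-], cum=0
Step 4: p0@ESC p1@(4,0) p2@ESC p3@ESC p4@ESC -> at (2,4): 0 [-], cum=0
Step 5: p0@ESC p1@ESC p2@ESC p3@ESC p4@ESC -> at (2,4): 0 [-], cum=0
Total visits = 0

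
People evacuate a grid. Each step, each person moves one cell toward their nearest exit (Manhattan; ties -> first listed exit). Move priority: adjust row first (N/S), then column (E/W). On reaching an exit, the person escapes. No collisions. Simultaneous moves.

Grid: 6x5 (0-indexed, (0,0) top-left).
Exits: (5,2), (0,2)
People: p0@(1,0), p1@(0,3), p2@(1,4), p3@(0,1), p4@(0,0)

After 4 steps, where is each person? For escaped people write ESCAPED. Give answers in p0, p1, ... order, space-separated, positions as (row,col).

Step 1: p0:(1,0)->(0,0) | p1:(0,3)->(0,2)->EXIT | p2:(1,4)->(0,4) | p3:(0,1)->(0,2)->EXIT | p4:(0,0)->(0,1)
Step 2: p0:(0,0)->(0,1) | p1:escaped | p2:(0,4)->(0,3) | p3:escaped | p4:(0,1)->(0,2)->EXIT
Step 3: p0:(0,1)->(0,2)->EXIT | p1:escaped | p2:(0,3)->(0,2)->EXIT | p3:escaped | p4:escaped

ESCAPED ESCAPED ESCAPED ESCAPED ESCAPED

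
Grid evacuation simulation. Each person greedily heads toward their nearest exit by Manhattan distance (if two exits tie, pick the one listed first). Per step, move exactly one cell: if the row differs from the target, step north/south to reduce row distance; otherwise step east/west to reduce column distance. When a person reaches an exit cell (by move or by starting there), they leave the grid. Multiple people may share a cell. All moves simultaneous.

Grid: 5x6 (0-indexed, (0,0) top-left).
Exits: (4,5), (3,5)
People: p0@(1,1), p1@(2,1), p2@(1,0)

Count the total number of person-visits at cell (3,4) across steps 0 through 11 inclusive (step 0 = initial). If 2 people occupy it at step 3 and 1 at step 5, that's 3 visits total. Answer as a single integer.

Step 0: p0@(1,1) p1@(2,1) p2@(1,0) -> at (3,4): 0 [-], cum=0
Step 1: p0@(2,1) p1@(3,1) p2@(2,0) -> at (3,4): 0 [-], cum=0
Step 2: p0@(3,1) p1@(3,2) p2@(3,0) -> at (3,4): 0 [-], cum=0
Step 3: p0@(3,2) p1@(3,3) p2@(3,1) -> at (3,4): 0 [-], cum=0
Step 4: p0@(3,3) p1@(3,4) p2@(3,2) -> at (3,4): 1 [p1], cum=1
Step 5: p0@(3,4) p1@ESC p2@(3,3) -> at (3,4): 1 [p0], cum=2
Step 6: p0@ESC p1@ESC p2@(3,4) -> at (3,4): 1 [p2], cum=3
Step 7: p0@ESC p1@ESC p2@ESC -> at (3,4): 0 [-], cum=3
Total visits = 3

Answer: 3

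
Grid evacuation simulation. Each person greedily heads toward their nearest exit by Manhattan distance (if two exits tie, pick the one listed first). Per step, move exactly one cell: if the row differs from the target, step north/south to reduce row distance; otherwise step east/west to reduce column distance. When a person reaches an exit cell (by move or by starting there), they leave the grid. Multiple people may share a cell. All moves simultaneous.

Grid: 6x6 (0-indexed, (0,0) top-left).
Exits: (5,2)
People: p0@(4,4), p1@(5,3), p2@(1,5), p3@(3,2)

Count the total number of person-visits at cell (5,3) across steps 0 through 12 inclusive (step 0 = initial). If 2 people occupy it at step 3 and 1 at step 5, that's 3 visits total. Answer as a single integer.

Step 0: p0@(4,4) p1@(5,3) p2@(1,5) p3@(3,2) -> at (5,3): 1 [p1], cum=1
Step 1: p0@(5,4) p1@ESC p2@(2,5) p3@(4,2) -> at (5,3): 0 [-], cum=1
Step 2: p0@(5,3) p1@ESC p2@(3,5) p3@ESC -> at (5,3): 1 [p0], cum=2
Step 3: p0@ESC p1@ESC p2@(4,5) p3@ESC -> at (5,3): 0 [-], cum=2
Step 4: p0@ESC p1@ESC p2@(5,5) p3@ESC -> at (5,3): 0 [-], cum=2
Step 5: p0@ESC p1@ESC p2@(5,4) p3@ESC -> at (5,3): 0 [-], cum=2
Step 6: p0@ESC p1@ESC p2@(5,3) p3@ESC -> at (5,3): 1 [p2], cum=3
Step 7: p0@ESC p1@ESC p2@ESC p3@ESC -> at (5,3): 0 [-], cum=3
Total visits = 3

Answer: 3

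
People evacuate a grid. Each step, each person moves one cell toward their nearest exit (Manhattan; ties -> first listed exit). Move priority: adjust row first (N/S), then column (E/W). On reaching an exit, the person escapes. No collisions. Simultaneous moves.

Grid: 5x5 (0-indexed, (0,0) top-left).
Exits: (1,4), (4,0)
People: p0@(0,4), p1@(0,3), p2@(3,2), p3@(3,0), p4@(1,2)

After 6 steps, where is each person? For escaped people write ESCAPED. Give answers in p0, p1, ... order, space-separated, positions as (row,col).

Step 1: p0:(0,4)->(1,4)->EXIT | p1:(0,3)->(1,3) | p2:(3,2)->(4,2) | p3:(3,0)->(4,0)->EXIT | p4:(1,2)->(1,3)
Step 2: p0:escaped | p1:(1,3)->(1,4)->EXIT | p2:(4,2)->(4,1) | p3:escaped | p4:(1,3)->(1,4)->EXIT
Step 3: p0:escaped | p1:escaped | p2:(4,1)->(4,0)->EXIT | p3:escaped | p4:escaped

ESCAPED ESCAPED ESCAPED ESCAPED ESCAPED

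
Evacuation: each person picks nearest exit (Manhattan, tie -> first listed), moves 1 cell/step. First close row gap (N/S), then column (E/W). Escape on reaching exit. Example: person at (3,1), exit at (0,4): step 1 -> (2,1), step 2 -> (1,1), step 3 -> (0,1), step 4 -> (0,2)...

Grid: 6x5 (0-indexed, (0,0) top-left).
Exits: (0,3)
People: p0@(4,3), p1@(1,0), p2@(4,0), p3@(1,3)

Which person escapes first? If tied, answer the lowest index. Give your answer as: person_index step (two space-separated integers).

Answer: 3 1

Derivation:
Step 1: p0:(4,3)->(3,3) | p1:(1,0)->(0,0) | p2:(4,0)->(3,0) | p3:(1,3)->(0,3)->EXIT
Step 2: p0:(3,3)->(2,3) | p1:(0,0)->(0,1) | p2:(3,0)->(2,0) | p3:escaped
Step 3: p0:(2,3)->(1,3) | p1:(0,1)->(0,2) | p2:(2,0)->(1,0) | p3:escaped
Step 4: p0:(1,3)->(0,3)->EXIT | p1:(0,2)->(0,3)->EXIT | p2:(1,0)->(0,0) | p3:escaped
Step 5: p0:escaped | p1:escaped | p2:(0,0)->(0,1) | p3:escaped
Step 6: p0:escaped | p1:escaped | p2:(0,1)->(0,2) | p3:escaped
Step 7: p0:escaped | p1:escaped | p2:(0,2)->(0,3)->EXIT | p3:escaped
Exit steps: [4, 4, 7, 1]
First to escape: p3 at step 1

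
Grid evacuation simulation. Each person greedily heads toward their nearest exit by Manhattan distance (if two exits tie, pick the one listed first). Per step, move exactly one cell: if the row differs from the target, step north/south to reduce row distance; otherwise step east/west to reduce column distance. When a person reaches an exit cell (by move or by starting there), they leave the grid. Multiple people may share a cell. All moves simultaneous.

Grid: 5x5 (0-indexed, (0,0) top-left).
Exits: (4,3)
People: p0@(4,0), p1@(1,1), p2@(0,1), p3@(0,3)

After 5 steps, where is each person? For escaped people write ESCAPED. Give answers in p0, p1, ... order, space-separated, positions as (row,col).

Step 1: p0:(4,0)->(4,1) | p1:(1,1)->(2,1) | p2:(0,1)->(1,1) | p3:(0,3)->(1,3)
Step 2: p0:(4,1)->(4,2) | p1:(2,1)->(3,1) | p2:(1,1)->(2,1) | p3:(1,3)->(2,3)
Step 3: p0:(4,2)->(4,3)->EXIT | p1:(3,1)->(4,1) | p2:(2,1)->(3,1) | p3:(2,3)->(3,3)
Step 4: p0:escaped | p1:(4,1)->(4,2) | p2:(3,1)->(4,1) | p3:(3,3)->(4,3)->EXIT
Step 5: p0:escaped | p1:(4,2)->(4,3)->EXIT | p2:(4,1)->(4,2) | p3:escaped

ESCAPED ESCAPED (4,2) ESCAPED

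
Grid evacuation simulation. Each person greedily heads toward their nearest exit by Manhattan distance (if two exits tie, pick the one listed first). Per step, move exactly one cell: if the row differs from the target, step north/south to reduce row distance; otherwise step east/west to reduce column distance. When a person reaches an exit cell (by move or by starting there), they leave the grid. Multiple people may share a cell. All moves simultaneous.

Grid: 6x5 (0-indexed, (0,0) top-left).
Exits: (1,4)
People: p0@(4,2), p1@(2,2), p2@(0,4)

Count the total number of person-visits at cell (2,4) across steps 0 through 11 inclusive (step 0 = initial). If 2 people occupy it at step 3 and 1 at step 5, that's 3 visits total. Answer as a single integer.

Answer: 0

Derivation:
Step 0: p0@(4,2) p1@(2,2) p2@(0,4) -> at (2,4): 0 [-], cum=0
Step 1: p0@(3,2) p1@(1,2) p2@ESC -> at (2,4): 0 [-], cum=0
Step 2: p0@(2,2) p1@(1,3) p2@ESC -> at (2,4): 0 [-], cum=0
Step 3: p0@(1,2) p1@ESC p2@ESC -> at (2,4): 0 [-], cum=0
Step 4: p0@(1,3) p1@ESC p2@ESC -> at (2,4): 0 [-], cum=0
Step 5: p0@ESC p1@ESC p2@ESC -> at (2,4): 0 [-], cum=0
Total visits = 0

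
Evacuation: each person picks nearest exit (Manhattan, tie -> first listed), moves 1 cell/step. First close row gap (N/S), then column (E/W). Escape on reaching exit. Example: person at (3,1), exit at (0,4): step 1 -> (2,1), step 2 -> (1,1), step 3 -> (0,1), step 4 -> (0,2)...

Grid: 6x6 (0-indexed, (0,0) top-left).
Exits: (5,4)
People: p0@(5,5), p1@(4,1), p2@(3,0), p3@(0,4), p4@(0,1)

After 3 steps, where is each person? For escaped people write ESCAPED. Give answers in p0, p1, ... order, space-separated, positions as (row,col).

Step 1: p0:(5,5)->(5,4)->EXIT | p1:(4,1)->(5,1) | p2:(3,0)->(4,0) | p3:(0,4)->(1,4) | p4:(0,1)->(1,1)
Step 2: p0:escaped | p1:(5,1)->(5,2) | p2:(4,0)->(5,0) | p3:(1,4)->(2,4) | p4:(1,1)->(2,1)
Step 3: p0:escaped | p1:(5,2)->(5,3) | p2:(5,0)->(5,1) | p3:(2,4)->(3,4) | p4:(2,1)->(3,1)

ESCAPED (5,3) (5,1) (3,4) (3,1)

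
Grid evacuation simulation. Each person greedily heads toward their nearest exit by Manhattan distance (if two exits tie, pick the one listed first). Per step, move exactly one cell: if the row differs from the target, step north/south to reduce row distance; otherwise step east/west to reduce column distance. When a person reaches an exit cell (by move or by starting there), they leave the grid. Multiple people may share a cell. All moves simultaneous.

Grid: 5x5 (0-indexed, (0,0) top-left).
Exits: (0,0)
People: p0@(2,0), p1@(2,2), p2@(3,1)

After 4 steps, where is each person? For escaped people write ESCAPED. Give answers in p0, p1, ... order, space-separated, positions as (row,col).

Step 1: p0:(2,0)->(1,0) | p1:(2,2)->(1,2) | p2:(3,1)->(2,1)
Step 2: p0:(1,0)->(0,0)->EXIT | p1:(1,2)->(0,2) | p2:(2,1)->(1,1)
Step 3: p0:escaped | p1:(0,2)->(0,1) | p2:(1,1)->(0,1)
Step 4: p0:escaped | p1:(0,1)->(0,0)->EXIT | p2:(0,1)->(0,0)->EXIT

ESCAPED ESCAPED ESCAPED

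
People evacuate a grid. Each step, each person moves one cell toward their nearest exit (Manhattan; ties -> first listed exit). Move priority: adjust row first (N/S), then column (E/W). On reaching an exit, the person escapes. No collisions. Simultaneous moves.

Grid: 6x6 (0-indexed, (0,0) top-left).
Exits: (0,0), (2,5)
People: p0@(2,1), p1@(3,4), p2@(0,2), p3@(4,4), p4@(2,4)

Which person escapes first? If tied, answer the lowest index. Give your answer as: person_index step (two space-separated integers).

Step 1: p0:(2,1)->(1,1) | p1:(3,4)->(2,4) | p2:(0,2)->(0,1) | p3:(4,4)->(3,4) | p4:(2,4)->(2,5)->EXIT
Step 2: p0:(1,1)->(0,1) | p1:(2,4)->(2,5)->EXIT | p2:(0,1)->(0,0)->EXIT | p3:(3,4)->(2,4) | p4:escaped
Step 3: p0:(0,1)->(0,0)->EXIT | p1:escaped | p2:escaped | p3:(2,4)->(2,5)->EXIT | p4:escaped
Exit steps: [3, 2, 2, 3, 1]
First to escape: p4 at step 1

Answer: 4 1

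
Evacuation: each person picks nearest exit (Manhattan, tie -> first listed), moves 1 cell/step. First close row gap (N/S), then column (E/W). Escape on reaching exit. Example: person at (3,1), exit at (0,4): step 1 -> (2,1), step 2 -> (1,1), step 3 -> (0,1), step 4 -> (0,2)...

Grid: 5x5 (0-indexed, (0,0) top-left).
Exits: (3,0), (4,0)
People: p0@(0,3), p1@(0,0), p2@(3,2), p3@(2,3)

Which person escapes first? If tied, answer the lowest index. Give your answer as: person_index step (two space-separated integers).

Answer: 2 2

Derivation:
Step 1: p0:(0,3)->(1,3) | p1:(0,0)->(1,0) | p2:(3,2)->(3,1) | p3:(2,3)->(3,3)
Step 2: p0:(1,3)->(2,3) | p1:(1,0)->(2,0) | p2:(3,1)->(3,0)->EXIT | p3:(3,3)->(3,2)
Step 3: p0:(2,3)->(3,3) | p1:(2,0)->(3,0)->EXIT | p2:escaped | p3:(3,2)->(3,1)
Step 4: p0:(3,3)->(3,2) | p1:escaped | p2:escaped | p3:(3,1)->(3,0)->EXIT
Step 5: p0:(3,2)->(3,1) | p1:escaped | p2:escaped | p3:escaped
Step 6: p0:(3,1)->(3,0)->EXIT | p1:escaped | p2:escaped | p3:escaped
Exit steps: [6, 3, 2, 4]
First to escape: p2 at step 2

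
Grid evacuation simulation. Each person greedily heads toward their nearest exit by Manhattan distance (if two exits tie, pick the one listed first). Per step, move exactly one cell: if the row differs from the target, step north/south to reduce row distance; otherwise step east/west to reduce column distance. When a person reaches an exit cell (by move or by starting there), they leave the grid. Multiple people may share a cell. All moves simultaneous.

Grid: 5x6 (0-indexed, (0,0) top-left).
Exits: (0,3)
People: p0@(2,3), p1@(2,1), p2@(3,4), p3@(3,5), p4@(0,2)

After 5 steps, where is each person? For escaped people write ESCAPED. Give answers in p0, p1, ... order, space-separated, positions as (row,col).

Step 1: p0:(2,3)->(1,3) | p1:(2,1)->(1,1) | p2:(3,4)->(2,4) | p3:(3,5)->(2,5) | p4:(0,2)->(0,3)->EXIT
Step 2: p0:(1,3)->(0,3)->EXIT | p1:(1,1)->(0,1) | p2:(2,4)->(1,4) | p3:(2,5)->(1,5) | p4:escaped
Step 3: p0:escaped | p1:(0,1)->(0,2) | p2:(1,4)->(0,4) | p3:(1,5)->(0,5) | p4:escaped
Step 4: p0:escaped | p1:(0,2)->(0,3)->EXIT | p2:(0,4)->(0,3)->EXIT | p3:(0,5)->(0,4) | p4:escaped
Step 5: p0:escaped | p1:escaped | p2:escaped | p3:(0,4)->(0,3)->EXIT | p4:escaped

ESCAPED ESCAPED ESCAPED ESCAPED ESCAPED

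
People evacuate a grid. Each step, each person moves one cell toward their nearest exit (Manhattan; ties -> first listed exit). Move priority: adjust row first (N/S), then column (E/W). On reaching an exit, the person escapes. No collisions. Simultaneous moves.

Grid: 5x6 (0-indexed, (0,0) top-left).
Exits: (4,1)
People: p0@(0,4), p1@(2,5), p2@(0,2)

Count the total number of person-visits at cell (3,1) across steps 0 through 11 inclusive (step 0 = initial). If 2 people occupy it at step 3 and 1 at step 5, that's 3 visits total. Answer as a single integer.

Step 0: p0@(0,4) p1@(2,5) p2@(0,2) -> at (3,1): 0 [-], cum=0
Step 1: p0@(1,4) p1@(3,5) p2@(1,2) -> at (3,1): 0 [-], cum=0
Step 2: p0@(2,4) p1@(4,5) p2@(2,2) -> at (3,1): 0 [-], cum=0
Step 3: p0@(3,4) p1@(4,4) p2@(3,2) -> at (3,1): 0 [-], cum=0
Step 4: p0@(4,4) p1@(4,3) p2@(4,2) -> at (3,1): 0 [-], cum=0
Step 5: p0@(4,3) p1@(4,2) p2@ESC -> at (3,1): 0 [-], cum=0
Step 6: p0@(4,2) p1@ESC p2@ESC -> at (3,1): 0 [-], cum=0
Step 7: p0@ESC p1@ESC p2@ESC -> at (3,1): 0 [-], cum=0
Total visits = 0

Answer: 0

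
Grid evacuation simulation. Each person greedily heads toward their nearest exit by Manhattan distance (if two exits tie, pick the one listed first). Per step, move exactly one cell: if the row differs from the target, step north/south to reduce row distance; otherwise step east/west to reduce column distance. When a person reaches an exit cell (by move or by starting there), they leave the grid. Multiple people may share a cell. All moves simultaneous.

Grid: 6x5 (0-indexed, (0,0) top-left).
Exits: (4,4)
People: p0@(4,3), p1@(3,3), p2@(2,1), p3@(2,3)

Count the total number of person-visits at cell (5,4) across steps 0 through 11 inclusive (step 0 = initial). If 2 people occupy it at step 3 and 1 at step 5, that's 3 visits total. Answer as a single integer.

Step 0: p0@(4,3) p1@(3,3) p2@(2,1) p3@(2,3) -> at (5,4): 0 [-], cum=0
Step 1: p0@ESC p1@(4,3) p2@(3,1) p3@(3,3) -> at (5,4): 0 [-], cum=0
Step 2: p0@ESC p1@ESC p2@(4,1) p3@(4,3) -> at (5,4): 0 [-], cum=0
Step 3: p0@ESC p1@ESC p2@(4,2) p3@ESC -> at (5,4): 0 [-], cum=0
Step 4: p0@ESC p1@ESC p2@(4,3) p3@ESC -> at (5,4): 0 [-], cum=0
Step 5: p0@ESC p1@ESC p2@ESC p3@ESC -> at (5,4): 0 [-], cum=0
Total visits = 0

Answer: 0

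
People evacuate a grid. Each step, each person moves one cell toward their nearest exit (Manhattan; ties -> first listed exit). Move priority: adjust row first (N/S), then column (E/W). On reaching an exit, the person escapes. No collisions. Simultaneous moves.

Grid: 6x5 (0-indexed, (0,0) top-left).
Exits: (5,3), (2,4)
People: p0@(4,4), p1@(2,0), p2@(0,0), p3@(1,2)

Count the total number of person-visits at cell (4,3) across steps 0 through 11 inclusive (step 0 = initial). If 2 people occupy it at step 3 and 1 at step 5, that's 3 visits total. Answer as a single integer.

Step 0: p0@(4,4) p1@(2,0) p2@(0,0) p3@(1,2) -> at (4,3): 0 [-], cum=0
Step 1: p0@(5,4) p1@(2,1) p2@(1,0) p3@(2,2) -> at (4,3): 0 [-], cum=0
Step 2: p0@ESC p1@(2,2) p2@(2,0) p3@(2,3) -> at (4,3): 0 [-], cum=0
Step 3: p0@ESC p1@(2,3) p2@(2,1) p3@ESC -> at (4,3): 0 [-], cum=0
Step 4: p0@ESC p1@ESC p2@(2,2) p3@ESC -> at (4,3): 0 [-], cum=0
Step 5: p0@ESC p1@ESC p2@(2,3) p3@ESC -> at (4,3): 0 [-], cum=0
Step 6: p0@ESC p1@ESC p2@ESC p3@ESC -> at (4,3): 0 [-], cum=0
Total visits = 0

Answer: 0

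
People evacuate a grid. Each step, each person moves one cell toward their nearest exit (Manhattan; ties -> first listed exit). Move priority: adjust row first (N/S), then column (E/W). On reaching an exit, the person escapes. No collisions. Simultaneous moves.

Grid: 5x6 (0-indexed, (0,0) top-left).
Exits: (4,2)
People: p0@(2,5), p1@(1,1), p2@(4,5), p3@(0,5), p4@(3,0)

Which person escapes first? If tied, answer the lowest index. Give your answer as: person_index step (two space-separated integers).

Answer: 2 3

Derivation:
Step 1: p0:(2,5)->(3,5) | p1:(1,1)->(2,1) | p2:(4,5)->(4,4) | p3:(0,5)->(1,5) | p4:(3,0)->(4,0)
Step 2: p0:(3,5)->(4,5) | p1:(2,1)->(3,1) | p2:(4,4)->(4,3) | p3:(1,5)->(2,5) | p4:(4,0)->(4,1)
Step 3: p0:(4,5)->(4,4) | p1:(3,1)->(4,1) | p2:(4,3)->(4,2)->EXIT | p3:(2,5)->(3,5) | p4:(4,1)->(4,2)->EXIT
Step 4: p0:(4,4)->(4,3) | p1:(4,1)->(4,2)->EXIT | p2:escaped | p3:(3,5)->(4,5) | p4:escaped
Step 5: p0:(4,3)->(4,2)->EXIT | p1:escaped | p2:escaped | p3:(4,5)->(4,4) | p4:escaped
Step 6: p0:escaped | p1:escaped | p2:escaped | p3:(4,4)->(4,3) | p4:escaped
Step 7: p0:escaped | p1:escaped | p2:escaped | p3:(4,3)->(4,2)->EXIT | p4:escaped
Exit steps: [5, 4, 3, 7, 3]
First to escape: p2 at step 3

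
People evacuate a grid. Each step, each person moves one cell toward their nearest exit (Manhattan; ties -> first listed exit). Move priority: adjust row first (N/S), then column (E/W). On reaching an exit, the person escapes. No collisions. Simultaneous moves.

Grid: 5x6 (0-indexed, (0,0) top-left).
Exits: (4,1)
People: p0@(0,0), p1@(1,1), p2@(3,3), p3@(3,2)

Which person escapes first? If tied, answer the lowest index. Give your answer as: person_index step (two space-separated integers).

Step 1: p0:(0,0)->(1,0) | p1:(1,1)->(2,1) | p2:(3,3)->(4,3) | p3:(3,2)->(4,2)
Step 2: p0:(1,0)->(2,0) | p1:(2,1)->(3,1) | p2:(4,3)->(4,2) | p3:(4,2)->(4,1)->EXIT
Step 3: p0:(2,0)->(3,0) | p1:(3,1)->(4,1)->EXIT | p2:(4,2)->(4,1)->EXIT | p3:escaped
Step 4: p0:(3,0)->(4,0) | p1:escaped | p2:escaped | p3:escaped
Step 5: p0:(4,0)->(4,1)->EXIT | p1:escaped | p2:escaped | p3:escaped
Exit steps: [5, 3, 3, 2]
First to escape: p3 at step 2

Answer: 3 2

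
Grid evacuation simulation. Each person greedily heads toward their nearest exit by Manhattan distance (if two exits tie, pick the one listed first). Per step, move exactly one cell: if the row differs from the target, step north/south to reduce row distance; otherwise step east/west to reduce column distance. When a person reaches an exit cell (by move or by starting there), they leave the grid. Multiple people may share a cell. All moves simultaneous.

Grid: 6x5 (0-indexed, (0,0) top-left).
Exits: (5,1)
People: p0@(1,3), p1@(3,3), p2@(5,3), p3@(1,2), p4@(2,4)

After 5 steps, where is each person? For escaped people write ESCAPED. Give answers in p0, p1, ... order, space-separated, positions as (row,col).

Step 1: p0:(1,3)->(2,3) | p1:(3,3)->(4,3) | p2:(5,3)->(5,2) | p3:(1,2)->(2,2) | p4:(2,4)->(3,4)
Step 2: p0:(2,3)->(3,3) | p1:(4,3)->(5,3) | p2:(5,2)->(5,1)->EXIT | p3:(2,2)->(3,2) | p4:(3,4)->(4,4)
Step 3: p0:(3,3)->(4,3) | p1:(5,3)->(5,2) | p2:escaped | p3:(3,2)->(4,2) | p4:(4,4)->(5,4)
Step 4: p0:(4,3)->(5,3) | p1:(5,2)->(5,1)->EXIT | p2:escaped | p3:(4,2)->(5,2) | p4:(5,4)->(5,3)
Step 5: p0:(5,3)->(5,2) | p1:escaped | p2:escaped | p3:(5,2)->(5,1)->EXIT | p4:(5,3)->(5,2)

(5,2) ESCAPED ESCAPED ESCAPED (5,2)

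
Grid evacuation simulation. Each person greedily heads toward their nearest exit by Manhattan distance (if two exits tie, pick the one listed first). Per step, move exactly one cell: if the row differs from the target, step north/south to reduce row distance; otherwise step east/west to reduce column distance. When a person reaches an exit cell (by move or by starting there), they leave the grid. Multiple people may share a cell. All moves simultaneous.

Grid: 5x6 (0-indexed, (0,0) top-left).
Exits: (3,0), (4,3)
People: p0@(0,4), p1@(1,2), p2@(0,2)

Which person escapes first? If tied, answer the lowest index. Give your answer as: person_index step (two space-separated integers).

Step 1: p0:(0,4)->(1,4) | p1:(1,2)->(2,2) | p2:(0,2)->(1,2)
Step 2: p0:(1,4)->(2,4) | p1:(2,2)->(3,2) | p2:(1,2)->(2,2)
Step 3: p0:(2,4)->(3,4) | p1:(3,2)->(3,1) | p2:(2,2)->(3,2)
Step 4: p0:(3,4)->(4,4) | p1:(3,1)->(3,0)->EXIT | p2:(3,2)->(3,1)
Step 5: p0:(4,4)->(4,3)->EXIT | p1:escaped | p2:(3,1)->(3,0)->EXIT
Exit steps: [5, 4, 5]
First to escape: p1 at step 4

Answer: 1 4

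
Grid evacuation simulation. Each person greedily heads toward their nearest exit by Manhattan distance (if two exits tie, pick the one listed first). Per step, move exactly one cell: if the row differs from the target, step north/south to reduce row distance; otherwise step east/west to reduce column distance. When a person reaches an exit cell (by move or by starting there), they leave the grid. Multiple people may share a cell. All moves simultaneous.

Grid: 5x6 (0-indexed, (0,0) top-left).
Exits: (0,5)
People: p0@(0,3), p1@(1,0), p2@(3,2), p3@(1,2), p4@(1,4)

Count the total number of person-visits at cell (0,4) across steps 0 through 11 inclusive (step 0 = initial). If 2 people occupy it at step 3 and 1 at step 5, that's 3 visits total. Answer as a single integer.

Answer: 5

Derivation:
Step 0: p0@(0,3) p1@(1,0) p2@(3,2) p3@(1,2) p4@(1,4) -> at (0,4): 0 [-], cum=0
Step 1: p0@(0,4) p1@(0,0) p2@(2,2) p3@(0,2) p4@(0,4) -> at (0,4): 2 [p0,p4], cum=2
Step 2: p0@ESC p1@(0,1) p2@(1,2) p3@(0,3) p4@ESC -> at (0,4): 0 [-], cum=2
Step 3: p0@ESC p1@(0,2) p2@(0,2) p3@(0,4) p4@ESC -> at (0,4): 1 [p3], cum=3
Step 4: p0@ESC p1@(0,3) p2@(0,3) p3@ESC p4@ESC -> at (0,4): 0 [-], cum=3
Step 5: p0@ESC p1@(0,4) p2@(0,4) p3@ESC p4@ESC -> at (0,4): 2 [p1,p2], cum=5
Step 6: p0@ESC p1@ESC p2@ESC p3@ESC p4@ESC -> at (0,4): 0 [-], cum=5
Total visits = 5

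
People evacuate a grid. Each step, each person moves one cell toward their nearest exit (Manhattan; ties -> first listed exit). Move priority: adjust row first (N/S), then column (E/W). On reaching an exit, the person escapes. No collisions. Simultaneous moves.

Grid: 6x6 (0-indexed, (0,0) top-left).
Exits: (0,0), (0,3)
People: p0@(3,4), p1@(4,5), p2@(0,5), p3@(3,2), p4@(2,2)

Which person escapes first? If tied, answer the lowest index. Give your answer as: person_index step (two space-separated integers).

Step 1: p0:(3,4)->(2,4) | p1:(4,5)->(3,5) | p2:(0,5)->(0,4) | p3:(3,2)->(2,2) | p4:(2,2)->(1,2)
Step 2: p0:(2,4)->(1,4) | p1:(3,5)->(2,5) | p2:(0,4)->(0,3)->EXIT | p3:(2,2)->(1,2) | p4:(1,2)->(0,2)
Step 3: p0:(1,4)->(0,4) | p1:(2,5)->(1,5) | p2:escaped | p3:(1,2)->(0,2) | p4:(0,2)->(0,3)->EXIT
Step 4: p0:(0,4)->(0,3)->EXIT | p1:(1,5)->(0,5) | p2:escaped | p3:(0,2)->(0,3)->EXIT | p4:escaped
Step 5: p0:escaped | p1:(0,5)->(0,4) | p2:escaped | p3:escaped | p4:escaped
Step 6: p0:escaped | p1:(0,4)->(0,3)->EXIT | p2:escaped | p3:escaped | p4:escaped
Exit steps: [4, 6, 2, 4, 3]
First to escape: p2 at step 2

Answer: 2 2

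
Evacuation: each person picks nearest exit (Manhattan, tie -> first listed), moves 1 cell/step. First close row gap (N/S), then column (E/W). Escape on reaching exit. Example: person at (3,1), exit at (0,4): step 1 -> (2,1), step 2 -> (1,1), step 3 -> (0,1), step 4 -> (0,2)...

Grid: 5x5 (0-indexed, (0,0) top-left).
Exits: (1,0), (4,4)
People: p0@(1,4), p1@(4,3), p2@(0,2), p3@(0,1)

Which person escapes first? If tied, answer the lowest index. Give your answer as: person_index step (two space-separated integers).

Step 1: p0:(1,4)->(2,4) | p1:(4,3)->(4,4)->EXIT | p2:(0,2)->(1,2) | p3:(0,1)->(1,1)
Step 2: p0:(2,4)->(3,4) | p1:escaped | p2:(1,2)->(1,1) | p3:(1,1)->(1,0)->EXIT
Step 3: p0:(3,4)->(4,4)->EXIT | p1:escaped | p2:(1,1)->(1,0)->EXIT | p3:escaped
Exit steps: [3, 1, 3, 2]
First to escape: p1 at step 1

Answer: 1 1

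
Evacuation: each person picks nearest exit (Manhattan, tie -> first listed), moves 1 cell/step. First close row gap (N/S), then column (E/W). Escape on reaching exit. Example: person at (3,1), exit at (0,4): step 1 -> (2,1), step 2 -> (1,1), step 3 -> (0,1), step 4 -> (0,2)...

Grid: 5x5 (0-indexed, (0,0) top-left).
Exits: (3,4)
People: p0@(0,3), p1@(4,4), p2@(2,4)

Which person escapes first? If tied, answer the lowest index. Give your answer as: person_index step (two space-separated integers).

Step 1: p0:(0,3)->(1,3) | p1:(4,4)->(3,4)->EXIT | p2:(2,4)->(3,4)->EXIT
Step 2: p0:(1,3)->(2,3) | p1:escaped | p2:escaped
Step 3: p0:(2,3)->(3,3) | p1:escaped | p2:escaped
Step 4: p0:(3,3)->(3,4)->EXIT | p1:escaped | p2:escaped
Exit steps: [4, 1, 1]
First to escape: p1 at step 1

Answer: 1 1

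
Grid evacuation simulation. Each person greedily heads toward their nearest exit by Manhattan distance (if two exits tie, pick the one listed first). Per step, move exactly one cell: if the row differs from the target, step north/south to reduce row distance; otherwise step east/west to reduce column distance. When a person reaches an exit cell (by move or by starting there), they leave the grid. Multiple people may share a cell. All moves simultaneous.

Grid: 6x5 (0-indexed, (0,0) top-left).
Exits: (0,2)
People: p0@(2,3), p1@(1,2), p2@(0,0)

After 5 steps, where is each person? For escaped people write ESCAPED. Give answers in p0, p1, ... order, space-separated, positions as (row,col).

Step 1: p0:(2,3)->(1,3) | p1:(1,2)->(0,2)->EXIT | p2:(0,0)->(0,1)
Step 2: p0:(1,3)->(0,3) | p1:escaped | p2:(0,1)->(0,2)->EXIT
Step 3: p0:(0,3)->(0,2)->EXIT | p1:escaped | p2:escaped

ESCAPED ESCAPED ESCAPED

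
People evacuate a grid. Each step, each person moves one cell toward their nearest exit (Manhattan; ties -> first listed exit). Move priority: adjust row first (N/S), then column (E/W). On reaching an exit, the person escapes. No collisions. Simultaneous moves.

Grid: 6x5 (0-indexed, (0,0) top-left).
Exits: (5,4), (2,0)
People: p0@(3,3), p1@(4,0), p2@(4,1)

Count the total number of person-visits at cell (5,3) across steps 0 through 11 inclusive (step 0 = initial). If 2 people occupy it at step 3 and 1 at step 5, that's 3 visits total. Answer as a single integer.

Step 0: p0@(3,3) p1@(4,0) p2@(4,1) -> at (5,3): 0 [-], cum=0
Step 1: p0@(4,3) p1@(3,0) p2@(3,1) -> at (5,3): 0 [-], cum=0
Step 2: p0@(5,3) p1@ESC p2@(2,1) -> at (5,3): 1 [p0], cum=1
Step 3: p0@ESC p1@ESC p2@ESC -> at (5,3): 0 [-], cum=1
Total visits = 1

Answer: 1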